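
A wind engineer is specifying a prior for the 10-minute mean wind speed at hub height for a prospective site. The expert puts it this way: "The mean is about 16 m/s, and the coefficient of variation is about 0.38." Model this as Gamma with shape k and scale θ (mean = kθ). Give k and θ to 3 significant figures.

For Gamma(k, scale θ): mean = kθ, variance = kθ², so CV = 1/√k.
CV = 0.38, hence k = 1/CV² = 6.93.
Then θ = mean/k = 16/6.93 = 2.31.

k ≈ 6.93, θ ≈ 2.31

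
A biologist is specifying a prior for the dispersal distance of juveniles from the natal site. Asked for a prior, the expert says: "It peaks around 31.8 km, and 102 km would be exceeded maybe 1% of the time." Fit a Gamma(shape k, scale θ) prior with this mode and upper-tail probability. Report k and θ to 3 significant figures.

k ≈ 4.26, θ ≈ 9.75

Gamma(k,θ) with k>1 has mode (k−1)θ, so θ = 31.8/(k−1).
Need P(X < 102) = 0.99 with θ tied to k this way. Start at k = 2, θ = 31.8: P(X<102) ≈ 0.830.
Too low — raise k to concentrate. Iterating converges to k ≈ 4.26.
Then θ = 31.8/(4.26−1) ≈ 9.75.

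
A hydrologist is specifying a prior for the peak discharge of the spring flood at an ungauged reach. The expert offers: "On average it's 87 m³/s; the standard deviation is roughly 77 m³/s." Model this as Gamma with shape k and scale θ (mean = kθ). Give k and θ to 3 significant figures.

k ≈ 1.28, θ ≈ 68.1

For Gamma(k, scale θ): mean = kθ, variance = kθ², so CV = 1/√k.
CV = SD/mean = 77/87 = 0.8851, hence k = 1/CV² = 1.28.
Then θ = mean/k = 87/1.28 = 68.1.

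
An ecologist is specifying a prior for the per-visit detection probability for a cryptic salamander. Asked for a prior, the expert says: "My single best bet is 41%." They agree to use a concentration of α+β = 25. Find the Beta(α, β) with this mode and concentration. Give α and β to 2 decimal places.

α = 10.43, β = 14.57

For α,β > 1 the Beta mode is (α−1)/(α+β−2). With α+β = 25, the mode is (α−1)/23.
Set (α−1)/23 = 0.41 → α = 1 + 0.41·23 = 10.43.
β = 25 − α = 14.57.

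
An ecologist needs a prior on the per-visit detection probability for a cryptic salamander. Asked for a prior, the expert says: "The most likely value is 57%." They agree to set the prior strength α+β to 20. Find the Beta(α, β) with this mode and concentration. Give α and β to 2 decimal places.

For α,β > 1 the Beta mode is (α−1)/(α+β−2). With α+β = 20, the mode is (α−1)/18.
Set (α−1)/18 = 0.57 → α = 1 + 0.57·18 = 11.26.
β = 20 − α = 8.74.

α = 11.26, β = 8.74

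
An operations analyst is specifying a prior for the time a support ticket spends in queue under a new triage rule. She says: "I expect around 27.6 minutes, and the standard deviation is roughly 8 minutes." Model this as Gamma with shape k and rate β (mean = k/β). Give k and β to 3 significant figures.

k ≈ 11.9, β ≈ 0.431

For Gamma(k, rate β): mean = k/β, variance = k/β², so CV = 1/√k.
CV = SD/mean = 8/27.6 = 0.2899, hence k = 1/CV² = 11.9.
Then β = k/mean = 11.9/27.6 = 0.431.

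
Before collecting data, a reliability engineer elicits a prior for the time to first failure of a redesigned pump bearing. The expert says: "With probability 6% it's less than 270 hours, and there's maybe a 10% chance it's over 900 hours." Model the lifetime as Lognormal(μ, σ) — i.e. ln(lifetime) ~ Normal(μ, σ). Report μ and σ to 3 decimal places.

If T ~ Lognormal(μ,σ) then ln T ~ Normal(μ,σ), so the p-quantile of ln T is μ + z_p·σ.
ln(270) = 5.598 and ln(900) = 6.802; z_{0.06} = -1.555, z_{0.9} = 1.282.
σ = (6.802 − 5.598)/(1.282 − (-1.555)) = 0.424.
μ = 5.598 − (-1.555)·0.424 = 6.258.

μ ≈ 6.258, σ ≈ 0.424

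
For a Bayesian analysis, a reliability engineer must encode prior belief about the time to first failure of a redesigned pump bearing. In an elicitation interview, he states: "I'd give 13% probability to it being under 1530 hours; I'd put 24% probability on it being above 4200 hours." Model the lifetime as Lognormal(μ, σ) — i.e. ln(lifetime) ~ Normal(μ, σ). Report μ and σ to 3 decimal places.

If T ~ Lognormal(μ,σ) then ln T ~ Normal(μ,σ), so the p-quantile of ln T is μ + z_p·σ.
ln(1530) = 7.333 and ln(4200) = 8.343; z_{0.13} = -1.126, z_{0.76} = 0.7063.
σ = (8.343 − 7.333)/(0.7063 − (-1.126)) = 0.551.
μ = 7.333 − (-1.126)·0.551 = 7.954.

μ ≈ 7.954, σ ≈ 0.551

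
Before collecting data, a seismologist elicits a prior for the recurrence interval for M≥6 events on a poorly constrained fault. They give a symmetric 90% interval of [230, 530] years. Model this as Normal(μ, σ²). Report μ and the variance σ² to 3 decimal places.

μ = 380.000, σ² = 8316.259

A symmetric 90% interval runs μ ± z·σ with z = 1.645.
Half-width = 150, so σ = 150/1.645 = 91.1935 and σ² = 8316.259.
μ is the interval midpoint, 380.000.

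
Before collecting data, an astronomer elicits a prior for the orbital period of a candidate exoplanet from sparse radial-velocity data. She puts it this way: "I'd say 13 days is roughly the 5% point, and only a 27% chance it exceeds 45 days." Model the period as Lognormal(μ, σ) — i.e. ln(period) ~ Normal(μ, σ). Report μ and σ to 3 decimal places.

μ ≈ 3.470, σ ≈ 0.550

If T ~ Lognormal(μ,σ) then ln T ~ Normal(μ,σ), so the p-quantile of ln T is μ + z_p·σ.
ln(13) = 2.565 and ln(45) = 3.807; z_{0.05} = -1.645, z_{0.73} = 0.6128.
σ = (3.807 − 2.565)/(0.6128 − (-1.645)) = 0.550.
μ = 2.565 − (-1.645)·0.550 = 3.470.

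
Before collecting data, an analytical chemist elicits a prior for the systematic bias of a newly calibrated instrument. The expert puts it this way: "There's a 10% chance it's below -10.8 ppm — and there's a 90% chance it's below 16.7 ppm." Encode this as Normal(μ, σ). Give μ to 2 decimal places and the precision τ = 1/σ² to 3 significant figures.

The p-quantile of Normal(μ,σ) is μ + z_p·σ, with z_{0.1} = -1.282 and z_{0.9} = 1.282.
Eliminate σ: μ = (z₂·x₁ − z₁·x₂)/(z₂ − z₁) = (1.282·-10.8 − (-1.282)·16.7)/2.563 = 2.95.
Then σ = (x₂ − x₁)/(z₂ − z₁) = (16.7 − -10.8)/2.563 = 10.73.
Precision τ = 1/σ² = 1/10.73² = 0.00869.

μ = 2.95, τ = 0.00869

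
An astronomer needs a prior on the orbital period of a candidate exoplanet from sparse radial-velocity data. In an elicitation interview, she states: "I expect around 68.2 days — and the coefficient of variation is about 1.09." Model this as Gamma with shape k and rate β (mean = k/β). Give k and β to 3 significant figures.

k ≈ 0.842, β ≈ 0.0123

For Gamma(k, rate β): mean = k/β, variance = k/β², so CV = 1/√k.
CV = 1.09, hence k = 1/CV² = 0.842.
Then β = k/mean = 0.842/68.2 = 0.0123.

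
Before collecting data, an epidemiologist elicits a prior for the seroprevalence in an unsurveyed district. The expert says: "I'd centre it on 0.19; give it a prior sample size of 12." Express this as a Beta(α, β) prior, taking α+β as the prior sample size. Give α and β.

α = 2.28, β = 9.72

Under the effective-sample-size interpretation, Beta(α, β) has prior mean α/(α+β) and prior sample size α+β.
So α+β = 12 and α/(α+β) = 0.19, giving α = 0.19·12 = 2.28 and β = 12 − 2.28 = 9.72.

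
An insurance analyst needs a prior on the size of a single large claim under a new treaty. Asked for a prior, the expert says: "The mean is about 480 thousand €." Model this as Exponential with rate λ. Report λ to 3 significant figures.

λ ≈ 0.00208

Exponential mean = 1/λ, so λ = 1/480.0 = 0.00208.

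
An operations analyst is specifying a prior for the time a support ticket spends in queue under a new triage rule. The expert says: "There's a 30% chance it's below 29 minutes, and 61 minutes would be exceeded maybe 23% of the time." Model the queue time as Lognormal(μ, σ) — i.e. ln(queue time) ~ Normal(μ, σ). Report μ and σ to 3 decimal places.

μ ≈ 3.676, σ ≈ 0.589

If T ~ Lognormal(μ,σ) then ln T ~ Normal(μ,σ), so the p-quantile of ln T is μ + z_p·σ.
ln(29) = 3.367 and ln(61) = 4.111; z_{0.3} = -0.5244, z_{0.77} = 0.7388.
σ = (4.111 − 3.367)/(0.7388 − (-0.5244)) = 0.589.
μ = 3.367 − (-0.5244)·0.589 = 3.676.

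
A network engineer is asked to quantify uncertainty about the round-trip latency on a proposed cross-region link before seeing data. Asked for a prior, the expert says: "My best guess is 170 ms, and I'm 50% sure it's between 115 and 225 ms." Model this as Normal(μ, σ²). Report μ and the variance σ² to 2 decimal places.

A symmetric 50% interval runs μ ± z·σ with z = 0.6745.
Half-width = 55, so σ = 55/0.6745 = 81.543 and σ² = 6649.28.
μ is the stated best guess, 170.00.

μ = 170.00, σ² = 6649.28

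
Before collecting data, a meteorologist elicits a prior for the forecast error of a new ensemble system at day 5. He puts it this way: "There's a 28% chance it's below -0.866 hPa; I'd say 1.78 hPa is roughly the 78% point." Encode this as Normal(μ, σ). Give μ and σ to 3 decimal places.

μ = 0.272, σ = 1.953

For Normal(μ,σ), the p-quantile is μ + z_p·σ. Here z_{0.28} = -0.5828, z_{0.78} = 0.7722.
So -0.866 = μ − 0.5828σ and 1.78 = μ + 0.7722σ.
Subtracting: σ = (1.78 − -0.866)/(0.7722 − (-0.5828)) = 1.953.
Then μ = -0.866 − (-0.5828)·1.953 = 0.272.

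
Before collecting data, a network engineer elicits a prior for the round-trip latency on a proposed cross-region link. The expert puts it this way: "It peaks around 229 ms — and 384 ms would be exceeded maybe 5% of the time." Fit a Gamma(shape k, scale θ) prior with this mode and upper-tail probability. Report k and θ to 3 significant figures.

k ≈ 11.5, θ ≈ 21.9

Gamma(k,θ) with k>1 has mode (k−1)θ, so θ = 229/(k−1).
Need P(X < 384) = 0.95 with θ tied to k this way. Start at k = 2, θ = 229: P(X<384) ≈ 0.500.
Too low — raise k to concentrate. Iterating converges to k ≈ 11.5.
Then θ = 229/(11.5−1) ≈ 21.9.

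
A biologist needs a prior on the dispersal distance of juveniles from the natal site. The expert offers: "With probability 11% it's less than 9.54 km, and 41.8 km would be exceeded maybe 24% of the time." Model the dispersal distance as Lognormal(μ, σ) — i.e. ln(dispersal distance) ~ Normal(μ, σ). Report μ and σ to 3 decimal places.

μ ≈ 3.193, σ ≈ 0.764

If T ~ Lognormal(μ,σ) then ln T ~ Normal(μ,σ), so the p-quantile of ln T is μ + z_p·σ.
ln(9.54) = 2.255 and ln(41.8) = 3.733; z_{0.11} = -1.227, z_{0.76} = 0.7063.
σ = (3.733 − 2.255)/(0.7063 − (-1.227)) = 0.764.
μ = 2.255 − (-1.227)·0.764 = 3.193.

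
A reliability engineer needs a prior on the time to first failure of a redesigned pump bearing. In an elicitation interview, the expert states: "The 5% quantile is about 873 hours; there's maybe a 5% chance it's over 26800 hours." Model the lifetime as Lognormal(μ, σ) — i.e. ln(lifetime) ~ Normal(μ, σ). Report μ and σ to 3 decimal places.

μ ≈ 8.484, σ ≈ 1.041

If T ~ Lognormal(μ,σ) then ln T ~ Normal(μ,σ), so the p-quantile of ln T is μ + z_p·σ.
ln(873) = 6.772 and ln(26800) = 10.2; z_{0.05} = -1.645, z_{0.95} = 1.645.
σ = (10.2 − 6.772)/(1.645 − (-1.645)) = 1.041.
μ = 6.772 − (-1.645)·1.041 = 8.484.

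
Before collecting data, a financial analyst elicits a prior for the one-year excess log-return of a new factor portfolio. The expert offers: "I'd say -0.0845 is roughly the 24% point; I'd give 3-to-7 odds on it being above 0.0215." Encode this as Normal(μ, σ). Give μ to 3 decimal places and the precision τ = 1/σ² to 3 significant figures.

μ = -0.024, τ = 135

The p-quantile of Normal(μ,σ) is μ + z_p·σ, with z_{0.24} = -0.7063 and z_{0.7} = 0.5244.
Eliminate σ: μ = (z₂·x₁ − z₁·x₂)/(z₂ − z₁) = (0.5244·-0.0845 − (-0.7063)·0.0215)/1.231 = -0.024.
Then σ = (x₂ − x₁)/(z₂ − z₁) = (0.0215 − -0.0845)/1.231 = 0.086.
Precision τ = 1/σ² = 1/0.08613² = 135.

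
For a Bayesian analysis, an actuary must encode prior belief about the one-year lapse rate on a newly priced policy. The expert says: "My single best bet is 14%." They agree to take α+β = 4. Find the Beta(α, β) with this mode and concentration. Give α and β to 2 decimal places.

For α,β > 1 the Beta mode is (α−1)/(α+β−2). With α+β = 4, the mode is (α−1)/2.
Set (α−1)/2 = 0.14 → α = 1 + 0.14·2 = 1.28.
β = 4 − α = 2.72.

α = 1.28, β = 2.72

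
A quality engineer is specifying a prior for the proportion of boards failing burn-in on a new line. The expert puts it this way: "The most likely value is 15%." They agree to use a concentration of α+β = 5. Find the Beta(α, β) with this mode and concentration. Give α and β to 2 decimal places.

For α,β > 1 the Beta mode is (α−1)/(α+β−2). With α+β = 5, the mode is (α−1)/3.
Set (α−1)/3 = 0.15 → α = 1 + 0.15·3 = 1.45.
β = 5 − α = 3.55.

α = 1.45, β = 3.55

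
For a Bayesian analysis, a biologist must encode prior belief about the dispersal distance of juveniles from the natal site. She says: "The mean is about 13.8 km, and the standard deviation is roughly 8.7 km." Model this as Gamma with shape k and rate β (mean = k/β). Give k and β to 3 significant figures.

k ≈ 2.52, β ≈ 0.182

For Gamma(k, rate β): mean = k/β, variance = k/β², so CV = 1/√k.
CV = SD/mean = 8.7/13.8 = 0.6304, hence k = 1/CV² = 2.52.
Then β = k/mean = 2.52/13.8 = 0.182.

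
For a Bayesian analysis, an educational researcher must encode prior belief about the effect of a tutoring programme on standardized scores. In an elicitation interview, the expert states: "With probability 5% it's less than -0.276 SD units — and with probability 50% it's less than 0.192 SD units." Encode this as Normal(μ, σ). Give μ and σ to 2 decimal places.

μ = 0.19, σ = 0.28

The p-quantile of Normal(μ,σ) is μ + z_p·σ, with z_{0.05} = -1.645 and z_{0.5} = 0.
Eliminate σ: μ = (z₂·x₁ − z₁·x₂)/(z₂ − z₁) = (0·-0.276 − (-1.645)·0.192)/1.645 = 0.19.
Then σ = (x₂ − x₁)/(z₂ − z₁) = (0.192 − -0.276)/1.645 = 0.28.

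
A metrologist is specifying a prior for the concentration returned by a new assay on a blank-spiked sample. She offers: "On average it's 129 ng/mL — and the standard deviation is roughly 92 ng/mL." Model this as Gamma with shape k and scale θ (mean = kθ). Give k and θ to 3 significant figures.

k ≈ 1.97, θ ≈ 65.6

For Gamma(k, scale θ): mean = kθ, variance = kθ², so CV = 1/√k.
CV = SD/mean = 92/129 = 0.7132, hence k = 1/CV² = 1.97.
Then θ = mean/k = 129/1.97 = 65.6.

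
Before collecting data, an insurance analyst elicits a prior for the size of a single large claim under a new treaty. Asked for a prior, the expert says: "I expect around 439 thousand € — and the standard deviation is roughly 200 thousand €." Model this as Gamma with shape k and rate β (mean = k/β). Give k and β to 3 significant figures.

For Gamma(k, rate β): mean = k/β, variance = k/β², so CV = 1/√k.
CV = SD/mean = 200/439 = 0.4556, hence k = 1/CV² = 4.82.
Then β = k/mean = 4.82/439 = 0.011.

k ≈ 4.82, β ≈ 0.011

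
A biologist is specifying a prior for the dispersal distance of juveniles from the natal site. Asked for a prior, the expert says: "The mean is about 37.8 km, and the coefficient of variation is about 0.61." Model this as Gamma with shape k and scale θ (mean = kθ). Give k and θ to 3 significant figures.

k ≈ 2.69, θ ≈ 14.1

For Gamma(k, scale θ): mean = kθ, variance = kθ², so CV = 1/√k.
CV = 0.61, hence k = 1/CV² = 2.69.
Then θ = mean/k = 37.8/2.69 = 14.1.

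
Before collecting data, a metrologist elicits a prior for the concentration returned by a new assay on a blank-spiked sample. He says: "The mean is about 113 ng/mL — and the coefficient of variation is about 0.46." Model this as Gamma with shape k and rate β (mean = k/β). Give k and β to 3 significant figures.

For Gamma(k, rate β): mean = k/β, variance = k/β², so CV = 1/√k.
CV = 0.46, hence k = 1/CV² = 4.73.
Then β = k/mean = 4.73/113 = 0.0418.

k ≈ 4.73, β ≈ 0.0418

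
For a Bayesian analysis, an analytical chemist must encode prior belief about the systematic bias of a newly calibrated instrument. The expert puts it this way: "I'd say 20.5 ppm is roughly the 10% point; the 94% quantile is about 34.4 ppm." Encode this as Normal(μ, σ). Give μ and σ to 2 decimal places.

The p-quantile of Normal(μ,σ) is μ + z_p·σ, with z_{0.1} = -1.282 and z_{0.94} = 1.555.
Eliminate σ: μ = (z₂·x₁ − z₁·x₂)/(z₂ − z₁) = (1.555·20.5 − (-1.282)·34.4)/2.836 = 26.78.
Then σ = (x₂ − x₁)/(z₂ − z₁) = (34.4 − 20.5)/2.836 = 4.90.

μ = 26.78, σ = 4.90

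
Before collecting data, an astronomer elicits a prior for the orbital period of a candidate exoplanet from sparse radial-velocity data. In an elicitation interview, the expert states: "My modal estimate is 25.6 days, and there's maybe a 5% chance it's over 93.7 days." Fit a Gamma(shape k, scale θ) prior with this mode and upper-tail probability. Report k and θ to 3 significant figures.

k ≈ 2.52, θ ≈ 16.8

Gamma(k,θ) with k>1 has mode (k−1)θ, so θ = 25.6/(k−1).
Need P(X < 93.7) = 0.95 with θ tied to k this way. Start at k = 2, θ = 25.6: P(X<93.7) ≈ 0.880.
Too low — raise k to concentrate. Iterating converges to k ≈ 2.52.
Then θ = 25.6/(2.52−1) ≈ 16.8.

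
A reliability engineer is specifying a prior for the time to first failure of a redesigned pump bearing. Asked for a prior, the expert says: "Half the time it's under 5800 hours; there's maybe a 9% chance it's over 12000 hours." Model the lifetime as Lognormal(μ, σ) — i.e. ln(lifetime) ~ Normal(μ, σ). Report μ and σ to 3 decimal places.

If T ~ Lognormal(μ,σ) then ln T ~ Normal(μ,σ), so the p-quantile of ln T is μ + z_p·σ.
ln(5800) = 8.666 and ln(12000) = 9.393; z_{0.5} = 0, z_{0.91} = 1.341.
σ = (9.393 − 8.666)/(1.341 − (0)) = 0.542.
μ = 8.666 − (0)·0.542 = 8.666.

μ ≈ 8.666, σ ≈ 0.542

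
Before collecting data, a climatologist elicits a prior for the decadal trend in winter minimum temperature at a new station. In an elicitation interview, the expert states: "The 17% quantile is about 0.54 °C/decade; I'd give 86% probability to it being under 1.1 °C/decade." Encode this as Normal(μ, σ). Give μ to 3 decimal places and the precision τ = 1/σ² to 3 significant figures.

For Normal(μ,σ), the p-quantile is μ + z_p·σ. Here z_{0.17} = -0.9542, z_{0.86} = 1.08.
So 0.54 = μ − 0.9542σ and 1.1 = μ + 1.08σ.
Subtracting: σ = (1.1 − 0.54)/(1.08 − (-0.9542)) = 0.275.
Then μ = 0.54 − (-0.9542)·0.275 = 0.803.
Precision τ = 1/σ² = 1/0.2753² = 13.2.

μ = 0.803, τ = 13.2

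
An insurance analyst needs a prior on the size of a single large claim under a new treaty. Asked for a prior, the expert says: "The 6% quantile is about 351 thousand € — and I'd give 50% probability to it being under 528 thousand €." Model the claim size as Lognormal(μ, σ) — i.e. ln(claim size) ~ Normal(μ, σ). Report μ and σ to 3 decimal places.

If T ~ Lognormal(μ,σ) then ln T ~ Normal(μ,σ), so the p-quantile of ln T is μ + z_p·σ.
ln(351) = 5.861 and ln(528) = 6.269; z_{0.06} = -1.555, z_{0.5} = 0.
σ = (6.269 − 5.861)/(0 − (-1.555)) = 0.263.
μ = 5.861 − (-1.555)·0.263 = 6.269.

μ ≈ 6.269, σ ≈ 0.263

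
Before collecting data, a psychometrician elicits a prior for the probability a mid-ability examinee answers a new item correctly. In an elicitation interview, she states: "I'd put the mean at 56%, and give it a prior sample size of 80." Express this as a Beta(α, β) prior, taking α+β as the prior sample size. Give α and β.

Under the effective-sample-size interpretation, Beta(α, β) has prior mean α/(α+β) and prior sample size α+β.
So α+β = 80 and α/(α+β) = 0.56, giving α = 0.56·80 = 44.8 and β = 80 − 44.8 = 35.2.

α = 44.8, β = 35.2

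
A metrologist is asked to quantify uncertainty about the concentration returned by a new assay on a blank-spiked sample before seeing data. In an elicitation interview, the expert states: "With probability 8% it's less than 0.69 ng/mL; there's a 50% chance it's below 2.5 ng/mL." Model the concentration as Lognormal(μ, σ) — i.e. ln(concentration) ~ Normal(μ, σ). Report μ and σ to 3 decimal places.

If T ~ Lognormal(μ,σ) then ln T ~ Normal(μ,σ), so the p-quantile of ln T is μ + z_p·σ.
ln(0.69) = -0.3711 and ln(2.5) = 0.9163; z_{0.08} = -1.405, z_{0.5} = 0.
σ = (0.9163 − -0.3711)/(0 − (-1.405)) = 0.916.
μ = -0.3711 − (-1.405)·0.916 = 0.916.

μ ≈ 0.916, σ ≈ 0.916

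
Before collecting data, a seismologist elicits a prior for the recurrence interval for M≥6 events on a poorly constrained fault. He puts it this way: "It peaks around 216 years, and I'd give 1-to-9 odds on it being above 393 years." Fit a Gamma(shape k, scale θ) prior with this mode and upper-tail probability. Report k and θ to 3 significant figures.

Gamma(k,θ) with k>1 has mode (k−1)θ, so θ = 216/(k−1).
Need P(X < 393) = 0.9 with θ tied to k this way. Start at k = 2, θ = 216: P(X<393) ≈ 0.543.
Too low — raise k to concentrate. Iterating converges to k ≈ 6.32.
Then θ = 216/(6.32−1) ≈ 40.6.

k ≈ 6.32, θ ≈ 40.6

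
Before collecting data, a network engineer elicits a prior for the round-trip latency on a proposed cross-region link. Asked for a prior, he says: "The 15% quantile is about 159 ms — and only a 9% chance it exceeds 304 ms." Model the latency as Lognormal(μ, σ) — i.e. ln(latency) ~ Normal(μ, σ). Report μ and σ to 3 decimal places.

If T ~ Lognormal(μ,σ) then ln T ~ Normal(μ,σ), so the p-quantile of ln T is μ + z_p·σ.
ln(159) = 5.069 and ln(304) = 5.717; z_{0.15} = -1.036, z_{0.91} = 1.341.
σ = (5.717 − 5.069)/(1.341 − (-1.036)) = 0.273.
μ = 5.069 − (-1.036)·0.273 = 5.351.

μ ≈ 5.351, σ ≈ 0.273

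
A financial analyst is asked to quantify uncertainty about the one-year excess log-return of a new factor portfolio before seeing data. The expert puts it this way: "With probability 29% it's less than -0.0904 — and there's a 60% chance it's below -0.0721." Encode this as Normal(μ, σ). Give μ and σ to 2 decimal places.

The p-quantile of Normal(μ,σ) is μ + z_p·σ, with z_{0.29} = -0.5534 and z_{0.6} = 0.2533.
Eliminate σ: μ = (z₂·x₁ − z₁·x₂)/(z₂ − z₁) = (0.2533·-0.0904 − (-0.5534)·-0.0721)/0.8067 = -0.08.
Then σ = (x₂ − x₁)/(z₂ − z₁) = (-0.0721 − -0.0904)/0.8067 = 0.02.

μ = -0.08, σ = 0.02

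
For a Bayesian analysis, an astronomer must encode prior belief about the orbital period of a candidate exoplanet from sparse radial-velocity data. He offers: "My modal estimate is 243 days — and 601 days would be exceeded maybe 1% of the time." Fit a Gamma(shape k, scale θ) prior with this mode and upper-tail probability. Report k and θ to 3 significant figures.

Gamma(k,θ) with k>1 has mode (k−1)θ, so θ = 243/(k−1).
Need P(X < 601) = 0.99 with θ tied to k this way. Start at k = 2, θ = 243: P(X<601) ≈ 0.707.
Too low — raise k to concentrate. Iterating converges to k ≈ 6.74.
Then θ = 243/(6.74−1) ≈ 42.4.

k ≈ 6.74, θ ≈ 42.4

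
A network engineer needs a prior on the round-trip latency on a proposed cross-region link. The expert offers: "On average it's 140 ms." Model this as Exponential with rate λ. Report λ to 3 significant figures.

Exponential mean = 1/λ, so λ = 1/140.0 = 0.00714.

λ ≈ 0.00714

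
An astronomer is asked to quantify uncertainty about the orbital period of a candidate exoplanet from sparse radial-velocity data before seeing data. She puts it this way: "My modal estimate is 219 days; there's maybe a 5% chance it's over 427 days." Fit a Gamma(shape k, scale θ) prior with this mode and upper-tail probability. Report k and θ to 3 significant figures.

Gamma(k,θ) with k>1 has mode (k−1)θ, so θ = 219/(k−1).
Need P(X < 427) = 0.95 with θ tied to k this way. Start at k = 2, θ = 219: P(X<427) ≈ 0.580.
Too low — raise k to concentrate. Iterating converges to k ≈ 7.23.
Then θ = 219/(7.23−1) ≈ 35.2.

k ≈ 7.23, θ ≈ 35.2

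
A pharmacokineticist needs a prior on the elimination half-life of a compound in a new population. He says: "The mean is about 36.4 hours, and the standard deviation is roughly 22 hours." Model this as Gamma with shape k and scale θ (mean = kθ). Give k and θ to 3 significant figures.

k ≈ 2.74, θ ≈ 13.3

For Gamma(k, scale θ): mean = kθ, variance = kθ², so CV = 1/√k.
CV = SD/mean = 22/36.4 = 0.6044, hence k = 1/CV² = 2.74.
Then θ = mean/k = 36.4/2.74 = 13.3.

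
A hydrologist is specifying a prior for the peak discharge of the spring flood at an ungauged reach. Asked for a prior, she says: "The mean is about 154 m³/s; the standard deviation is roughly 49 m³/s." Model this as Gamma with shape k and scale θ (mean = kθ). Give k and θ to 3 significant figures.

For Gamma(k, scale θ): mean = kθ, variance = kθ², so CV = 1/√k.
CV = SD/mean = 49/154 = 0.3182, hence k = 1/CV² = 9.88.
Then θ = mean/k = 154/9.88 = 15.6.

k ≈ 9.88, θ ≈ 15.6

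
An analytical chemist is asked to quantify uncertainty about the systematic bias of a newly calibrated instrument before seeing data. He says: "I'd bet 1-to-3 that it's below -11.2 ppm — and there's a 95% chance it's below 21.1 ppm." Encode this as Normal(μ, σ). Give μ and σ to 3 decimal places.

μ = -1.807, σ = 13.926

The p-quantile of Normal(μ,σ) is μ + z_p·σ, with z_{0.25} = -0.6745 and z_{0.95} = 1.645.
Eliminate σ: μ = (z₂·x₁ − z₁·x₂)/(z₂ − z₁) = (1.645·-11.2 − (-0.6745)·21.1)/2.319 = -1.807.
Then σ = (x₂ − x₁)/(z₂ − z₁) = (21.1 − -11.2)/2.319 = 13.926.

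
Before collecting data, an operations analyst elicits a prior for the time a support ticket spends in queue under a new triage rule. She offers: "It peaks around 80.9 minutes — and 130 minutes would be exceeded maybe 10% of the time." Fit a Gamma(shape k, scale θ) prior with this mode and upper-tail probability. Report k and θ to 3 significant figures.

k ≈ 9.36, θ ≈ 9.68

Gamma(k,θ) with k>1 has mode (k−1)θ, so θ = 80.9/(k−1).
Need P(X < 130) = 0.9 with θ tied to k this way. Start at k = 2, θ = 80.9: P(X<130) ≈ 0.477.
Too low — raise k to concentrate. Iterating converges to k ≈ 9.36.
Then θ = 80.9/(9.36−1) ≈ 9.68.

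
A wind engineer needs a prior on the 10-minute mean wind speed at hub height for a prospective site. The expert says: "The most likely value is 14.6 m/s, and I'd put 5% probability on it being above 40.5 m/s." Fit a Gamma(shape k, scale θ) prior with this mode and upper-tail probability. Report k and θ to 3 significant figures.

k ≈ 3.57, θ ≈ 5.67

Gamma(k,θ) with k>1 has mode (k−1)θ, so θ = 14.6/(k−1).
Need P(X < 40.5) = 0.95 with θ tied to k this way. Start at k = 2, θ = 14.6: P(X<40.5) ≈ 0.764.
Too low — raise k to concentrate. Iterating converges to k ≈ 3.57.
Then θ = 14.6/(3.57−1) ≈ 5.67.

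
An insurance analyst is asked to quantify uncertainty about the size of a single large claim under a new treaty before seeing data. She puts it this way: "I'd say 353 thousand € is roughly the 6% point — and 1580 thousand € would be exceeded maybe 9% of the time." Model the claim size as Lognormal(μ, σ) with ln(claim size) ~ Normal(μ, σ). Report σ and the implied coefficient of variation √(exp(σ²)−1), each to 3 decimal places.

σ ≈ 0.518, CV ≈ 0.554

If T ~ Lognormal(μ,σ) then ln T ~ Normal(μ,σ), so the p-quantile of ln T is μ + z_p·σ.
ln(353) = 5.866 and ln(1580) = 7.365; z_{0.06} = -1.555, z_{0.91} = 1.341.
σ = (7.365 − 5.866)/(1.341 − (-1.555)) = 0.518.
μ = 5.866 − (-1.555)·0.518 = 6.671.
CV = √(exp(σ²)−1) = √(exp(0.2679)−1) = 0.554.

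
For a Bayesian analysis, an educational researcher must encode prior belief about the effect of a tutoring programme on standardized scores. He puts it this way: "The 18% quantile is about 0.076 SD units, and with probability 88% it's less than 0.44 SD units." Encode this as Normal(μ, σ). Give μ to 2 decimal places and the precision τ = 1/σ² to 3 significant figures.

The p-quantile of Normal(μ,σ) is μ + z_p·σ, with z_{0.18} = -0.9154 and z_{0.88} = 1.175.
Eliminate σ: μ = (z₂·x₁ − z₁·x₂)/(z₂ − z₁) = (1.175·0.076 − (-0.9154)·0.44)/2.09 = 0.24.
Then σ = (x₂ − x₁)/(z₂ − z₁) = (0.44 − 0.076)/2.09 = 0.17.
Precision τ = 1/σ² = 1/0.1741² = 33.

μ = 0.24, τ = 33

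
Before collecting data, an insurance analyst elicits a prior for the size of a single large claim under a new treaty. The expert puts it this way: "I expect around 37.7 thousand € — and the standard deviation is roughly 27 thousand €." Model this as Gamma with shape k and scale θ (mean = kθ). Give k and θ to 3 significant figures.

k ≈ 1.95, θ ≈ 19.3

For Gamma(k, scale θ): mean = kθ, variance = kθ², so CV = 1/√k.
CV = SD/mean = 27/37.7 = 0.7162, hence k = 1/CV² = 1.95.
Then θ = mean/k = 37.7/1.95 = 19.3.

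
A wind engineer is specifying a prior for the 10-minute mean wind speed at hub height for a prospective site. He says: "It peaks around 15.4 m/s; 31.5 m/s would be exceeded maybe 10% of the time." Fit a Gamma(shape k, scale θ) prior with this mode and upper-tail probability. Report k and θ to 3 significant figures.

Gamma(k,θ) with k>1 has mode (k−1)θ, so θ = 15.4/(k−1).
Need P(X < 31.5) = 0.9 with θ tied to k this way. Start at k = 2, θ = 15.4: P(X<31.5) ≈ 0.606.
Too low — raise k to concentrate. Iterating converges to k ≈ 4.75.
Then θ = 15.4/(4.75−1) ≈ 4.11.

k ≈ 4.75, θ ≈ 4.11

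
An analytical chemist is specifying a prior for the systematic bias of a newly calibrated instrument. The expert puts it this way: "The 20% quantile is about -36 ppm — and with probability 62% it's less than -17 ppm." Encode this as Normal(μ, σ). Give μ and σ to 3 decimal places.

μ = -22.060, σ = 16.563

For Normal(μ,σ), the p-quantile is μ + z_p·σ. Here z_{0.2} = -0.8416, z_{0.62} = 0.3055.
So -36 = μ − 0.8416σ and -17 = μ + 0.3055σ.
Subtracting: σ = (-17 − -36)/(0.3055 − (-0.8416)) = 16.563.
Then μ = -36 − (-0.8416)·16.563 = -22.060.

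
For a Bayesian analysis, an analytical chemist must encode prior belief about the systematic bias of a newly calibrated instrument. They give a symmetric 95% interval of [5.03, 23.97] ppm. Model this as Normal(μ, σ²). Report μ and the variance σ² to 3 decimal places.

A symmetric 95% interval runs μ ± z·σ with z = 1.96.
Half-width = 9.47, so σ = 9.47/1.96 = 4.8317 and σ² = 23.346.
μ is the interval midpoint, 14.500.

μ = 14.500, σ² = 23.346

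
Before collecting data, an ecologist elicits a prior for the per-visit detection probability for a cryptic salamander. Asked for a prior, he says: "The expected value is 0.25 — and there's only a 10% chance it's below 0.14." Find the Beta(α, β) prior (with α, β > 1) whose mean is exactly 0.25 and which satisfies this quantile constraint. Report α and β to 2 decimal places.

α ≈ 5.63, β ≈ 16.88

With mean 0.25 fixed, write α = 0.25s, β = 0.75s where s = α+β.
Need P(θ < 0.14) = 0.1 under Beta(0.25s, 0.75s). Normal approximation: (q−m)/√(m(1−m)/s) ≈ z_{0.1} = -1.28, so s ≈ 0.25·0.75·(-1.28)²/(0.14−0.25)² = 25.5.
At s = 25.5: P(θ<0.14) ≈ 0.085. Adjusting to match 0.1 gives s ≈ 22.51.
So α = 0.25·22.51 ≈ 5.63, β = 0.75·22.51 ≈ 16.88.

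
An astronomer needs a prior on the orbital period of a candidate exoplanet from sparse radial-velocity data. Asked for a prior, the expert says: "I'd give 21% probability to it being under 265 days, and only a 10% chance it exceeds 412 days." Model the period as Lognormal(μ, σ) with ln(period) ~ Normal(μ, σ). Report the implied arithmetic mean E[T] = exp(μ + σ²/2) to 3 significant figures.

If T ~ Lognormal(μ,σ) then ln T ~ Normal(μ,σ), so the p-quantile of ln T is μ + z_p·σ.
ln(265) = 5.58 and ln(412) = 6.021; z_{0.21} = -0.8064, z_{0.9} = 1.282.
σ = (6.021 − 5.58)/(1.282 − (-0.8064)) = 0.211.
μ = 5.58 − (-0.8064)·0.211 = 5.750.
E[T] = exp(μ + σ²/2) = exp(5.750 + 0.0223) = 321 days.

E[T] ≈ 321 days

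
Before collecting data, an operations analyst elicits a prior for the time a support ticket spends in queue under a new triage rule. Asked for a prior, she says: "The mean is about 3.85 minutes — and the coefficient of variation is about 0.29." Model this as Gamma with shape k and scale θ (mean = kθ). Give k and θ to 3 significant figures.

k ≈ 11.9, θ ≈ 0.324

For Gamma(k, scale θ): mean = kθ, variance = kθ², so CV = 1/√k.
CV = 0.29, hence k = 1/CV² = 11.9.
Then θ = mean/k = 3.85/11.9 = 0.324.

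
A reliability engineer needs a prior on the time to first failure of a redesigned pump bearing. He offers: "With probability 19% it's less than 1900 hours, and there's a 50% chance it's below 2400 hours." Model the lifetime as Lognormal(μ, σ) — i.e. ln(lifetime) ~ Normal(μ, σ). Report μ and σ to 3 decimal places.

μ ≈ 7.783, σ ≈ 0.266

If T ~ Lognormal(μ,σ) then ln T ~ Normal(μ,σ), so the p-quantile of ln T is μ + z_p·σ.
ln(1900) = 7.55 and ln(2400) = 7.783; z_{0.19} = -0.8779, z_{0.5} = 0.
σ = (7.783 − 7.55)/(0 − (-0.8779)) = 0.266.
μ = 7.55 − (-0.8779)·0.266 = 7.783.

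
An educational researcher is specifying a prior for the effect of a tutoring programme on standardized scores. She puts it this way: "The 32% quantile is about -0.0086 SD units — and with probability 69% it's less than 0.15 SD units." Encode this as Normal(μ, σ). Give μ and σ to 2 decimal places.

The p-quantile of Normal(μ,σ) is μ + z_p·σ, with z_{0.32} = -0.4677 and z_{0.69} = 0.4959.
Eliminate σ: μ = (z₂·x₁ − z₁·x₂)/(z₂ − z₁) = (0.4959·-0.0086 − (-0.4677)·0.15)/0.9635 = 0.07.
Then σ = (x₂ − x₁)/(z₂ − z₁) = (0.15 − -0.0086)/0.9635 = 0.16.

μ = 0.07, σ = 0.16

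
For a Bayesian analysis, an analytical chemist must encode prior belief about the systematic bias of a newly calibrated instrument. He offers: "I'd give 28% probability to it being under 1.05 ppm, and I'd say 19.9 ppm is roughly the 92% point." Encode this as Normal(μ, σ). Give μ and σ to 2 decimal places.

For Normal(μ,σ), the p-quantile is μ + z_p·σ. Here z_{0.28} = -0.5828, z_{0.92} = 1.405.
So 1.05 = μ − 0.5828σ and 19.9 = μ + 1.405σ.
Subtracting: σ = (19.9 − 1.05)/(1.405 − (-0.5828)) = 9.48.
Then μ = 1.05 − (-0.5828)·9.48 = 6.58.

μ = 6.58, σ = 9.48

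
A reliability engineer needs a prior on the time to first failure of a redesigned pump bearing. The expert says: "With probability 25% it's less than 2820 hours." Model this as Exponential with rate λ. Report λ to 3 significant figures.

λ ≈ 0.000102

P(T < 2820.0) = 1 − e^(−λ·2820.0) = 0.25, so λ = −ln(1−0.25)/2820.0 = −ln(0.75)/2820.0 = 0.000102.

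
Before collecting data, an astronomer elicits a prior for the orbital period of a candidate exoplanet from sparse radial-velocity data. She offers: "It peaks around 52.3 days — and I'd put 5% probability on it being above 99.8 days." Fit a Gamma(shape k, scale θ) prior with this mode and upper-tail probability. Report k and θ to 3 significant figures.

Gamma(k,θ) with k>1 has mode (k−1)θ, so θ = 52.3/(k−1).
Need P(X < 99.8) = 0.95 with θ tied to k this way. Start at k = 2, θ = 52.3: P(X<99.8) ≈ 0.569.
Too low — raise k to concentrate. Iterating converges to k ≈ 7.66.
Then θ = 52.3/(7.66−1) ≈ 7.86.

k ≈ 7.66, θ ≈ 7.86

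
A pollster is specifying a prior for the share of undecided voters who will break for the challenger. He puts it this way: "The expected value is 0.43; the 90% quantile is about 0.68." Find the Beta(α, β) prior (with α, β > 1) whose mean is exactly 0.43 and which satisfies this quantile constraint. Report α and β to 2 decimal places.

With mean 0.43 fixed, write α = 0.43s, β = 0.57s where s = α+β.
Need P(θ < 0.68) = 0.9 under Beta(0.43s, 0.57s). Normal approximation: (q−m)/√(m(1−m)/s) ≈ z_{0.9} = 1.28, so s ≈ 0.43·0.57·(1.28)²/(0.68−0.43)² = 6.4.
At s = 6.4: P(θ<0.68) ≈ 0.902. Adjusting to match 0.9 gives s ≈ 6.33.
So α = 0.43·6.33 ≈ 2.72, β = 0.57·6.33 ≈ 3.61.

α ≈ 2.72, β ≈ 3.61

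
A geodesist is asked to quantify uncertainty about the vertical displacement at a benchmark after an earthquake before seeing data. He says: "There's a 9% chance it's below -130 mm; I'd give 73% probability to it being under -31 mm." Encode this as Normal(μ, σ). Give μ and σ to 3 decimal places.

μ = -62.055, σ = 50.677

For Normal(μ,σ), the p-quantile is μ + z_p·σ. Here z_{0.09} = -1.341, z_{0.73} = 0.6128.
So -130 = μ − 1.341σ and -31 = μ + 0.6128σ.
Subtracting: σ = (-31 − -130)/(0.6128 − (-1.341)) = 50.677.
Then μ = -130 − (-1.341)·50.677 = -62.055.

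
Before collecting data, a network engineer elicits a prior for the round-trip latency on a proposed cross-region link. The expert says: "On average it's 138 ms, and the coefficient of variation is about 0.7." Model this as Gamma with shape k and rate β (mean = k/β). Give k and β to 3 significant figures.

k ≈ 2.04, β ≈ 0.0148

For Gamma(k, rate β): mean = k/β, variance = k/β², so CV = 1/√k.
CV = 0.7, hence k = 1/CV² = 2.04.
Then β = k/mean = 2.04/138 = 0.0148.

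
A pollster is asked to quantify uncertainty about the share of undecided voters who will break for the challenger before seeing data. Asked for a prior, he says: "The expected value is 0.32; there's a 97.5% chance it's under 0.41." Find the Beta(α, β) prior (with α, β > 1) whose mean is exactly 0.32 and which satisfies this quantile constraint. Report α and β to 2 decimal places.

α ≈ 34.95, β ≈ 74.26

With mean 0.32 fixed, write α = 0.32s, β = 0.68s where s = α+β.
Need P(θ < 0.41) = 0.975 under Beta(0.32s, 0.68s). Normal approximation: (q−m)/√(m(1−m)/s) ≈ z_{0.975} = 1.96, so s ≈ 0.32·0.68·(1.96)²/(0.41−0.32)² = 103.2.
At s = 103.2: P(θ<0.41) ≈ 0.972. Adjusting to match 0.975 gives s ≈ 109.21.
So α = 0.32·109.21 ≈ 34.95, β = 0.68·109.21 ≈ 74.26.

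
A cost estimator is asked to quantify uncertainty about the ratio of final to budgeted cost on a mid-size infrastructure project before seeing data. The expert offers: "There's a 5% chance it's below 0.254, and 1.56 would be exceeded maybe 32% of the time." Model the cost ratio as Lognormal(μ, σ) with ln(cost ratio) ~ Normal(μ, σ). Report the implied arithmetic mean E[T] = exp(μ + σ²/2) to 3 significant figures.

E[T] ≈ 1.51

If T ~ Lognormal(μ,σ) then ln T ~ Normal(μ,σ), so the p-quantile of ln T is μ + z_p·σ.
ln(0.254) = -1.37 and ln(1.56) = 0.4447; z_{0.05} = -1.645, z_{0.68} = 0.4677.
σ = (0.4447 − -1.37)/(0.4677 − (-1.645)) = 0.859.
μ = -1.37 − (-1.645)·0.859 = 0.043.
E[T] = exp(μ + σ²/2) = exp(0.043 + 0.3691) = 1.51.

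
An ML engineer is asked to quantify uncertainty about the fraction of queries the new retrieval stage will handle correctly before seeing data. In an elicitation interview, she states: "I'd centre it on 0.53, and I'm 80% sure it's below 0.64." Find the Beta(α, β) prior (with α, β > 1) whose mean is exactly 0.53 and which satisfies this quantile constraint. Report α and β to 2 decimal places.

α ≈ 7.85, β ≈ 6.96

With mean 0.53 fixed, write α = 0.53s, β = 0.47s where s = α+β.
Need P(θ < 0.64) = 0.8 under Beta(0.53s, 0.47s). Normal approximation: (q−m)/√(m(1−m)/s) ≈ z_{0.8} = 0.842, so s ≈ 0.53·0.47·(0.842)²/(0.64−0.53)² = 14.6.
At s = 14.6: P(θ<0.64) ≈ 0.798. Adjusting to match 0.8 gives s ≈ 14.80.
So α = 0.53·14.80 ≈ 7.85, β = 0.47·14.80 ≈ 6.96.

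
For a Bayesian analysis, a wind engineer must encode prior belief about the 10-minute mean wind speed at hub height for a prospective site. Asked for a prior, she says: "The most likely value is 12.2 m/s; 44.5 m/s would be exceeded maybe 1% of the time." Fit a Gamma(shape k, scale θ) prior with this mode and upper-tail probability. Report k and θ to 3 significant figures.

Gamma(k,θ) with k>1 has mode (k−1)θ, so θ = 12.2/(k−1).
Need P(X < 44.5) = 0.99 with θ tied to k this way. Start at k = 2, θ = 12.2: P(X<44.5) ≈ 0.879.
Too low — raise k to concentrate. Iterating converges to k ≈ 3.56.
Then θ = 12.2/(3.56−1) ≈ 4.77.

k ≈ 3.56, θ ≈ 4.77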